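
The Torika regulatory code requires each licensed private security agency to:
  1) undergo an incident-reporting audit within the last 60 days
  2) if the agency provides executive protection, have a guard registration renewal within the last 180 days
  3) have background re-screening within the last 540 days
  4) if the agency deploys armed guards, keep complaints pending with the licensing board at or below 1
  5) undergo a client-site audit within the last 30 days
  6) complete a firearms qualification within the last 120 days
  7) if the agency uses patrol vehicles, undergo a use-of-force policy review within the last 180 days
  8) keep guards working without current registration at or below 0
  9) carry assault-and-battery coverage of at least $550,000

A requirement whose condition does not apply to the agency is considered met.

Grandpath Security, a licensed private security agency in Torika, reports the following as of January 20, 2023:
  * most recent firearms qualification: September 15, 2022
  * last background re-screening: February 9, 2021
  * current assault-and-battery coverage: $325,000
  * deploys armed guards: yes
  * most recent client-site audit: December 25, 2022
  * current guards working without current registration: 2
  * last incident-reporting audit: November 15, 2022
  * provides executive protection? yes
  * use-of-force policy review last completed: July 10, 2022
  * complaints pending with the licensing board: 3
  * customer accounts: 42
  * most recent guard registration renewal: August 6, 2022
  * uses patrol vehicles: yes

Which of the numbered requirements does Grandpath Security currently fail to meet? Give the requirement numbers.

1, 3, 4, 6, 7, 8, 9

1. incident-reporting audit 66 days ago vs limit 60 → not met
2. condition 'provides executive protection' holds; guard registration renewal 167 days ago vs limit 180 → met
3. background re-screening 710 days ago vs limit 540 → not met
4. condition 'deploys armed guards' holds; complaints pending with the licensing board 3 > 1 → not met
5. client-site audit 26 days ago vs limit 30 → met
6. firearms qualification 127 days ago vs limit 120 → not met
7. condition 'uses patrol vehicles' holds; use-of-force policy review 194 days ago vs limit 180 → not met
8. guards working without current registration 2 > 0 → not met
9. assault-and-battery coverage $325,000 < $550,000 → not met
Not met: 1, 3, 4, 6, 7, 8, 9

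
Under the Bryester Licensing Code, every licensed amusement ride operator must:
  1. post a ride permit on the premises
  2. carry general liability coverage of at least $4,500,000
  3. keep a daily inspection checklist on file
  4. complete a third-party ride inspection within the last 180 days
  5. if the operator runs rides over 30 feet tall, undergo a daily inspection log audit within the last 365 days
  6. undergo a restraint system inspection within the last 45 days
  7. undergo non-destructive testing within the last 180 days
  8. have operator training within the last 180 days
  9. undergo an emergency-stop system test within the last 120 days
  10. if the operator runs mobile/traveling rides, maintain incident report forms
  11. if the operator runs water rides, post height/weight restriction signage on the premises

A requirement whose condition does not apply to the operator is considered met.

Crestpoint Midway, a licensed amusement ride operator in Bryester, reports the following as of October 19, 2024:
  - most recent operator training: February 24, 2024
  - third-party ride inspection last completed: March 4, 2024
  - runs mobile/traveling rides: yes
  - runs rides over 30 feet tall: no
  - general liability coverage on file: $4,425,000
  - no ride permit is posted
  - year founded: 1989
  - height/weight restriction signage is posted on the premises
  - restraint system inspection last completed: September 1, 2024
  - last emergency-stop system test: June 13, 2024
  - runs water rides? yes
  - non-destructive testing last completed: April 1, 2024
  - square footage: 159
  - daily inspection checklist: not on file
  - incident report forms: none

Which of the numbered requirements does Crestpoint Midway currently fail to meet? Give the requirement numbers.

1. ride permit absent → not met
2. general liability coverage $4,425,000 < $4,500,000 → not met
3. daily inspection checklist absent → not met
4. third-party ride inspection 229 days ago vs limit 180 → not met
5. condition 'runs rides over 30 feet tall' does not hold → requirement n/a → met
6. restraint system inspection 48 days ago vs limit 45 → not met
7. non-destructive testing 201 days ago vs limit 180 → not met
8. operator training 238 days ago vs limit 180 → not met
9. emergency-stop system test 128 days ago vs limit 120 → not met
10. condition 'runs mobile/traveling rides' holds; incident report forms absent → not met
11. condition 'runs water rides' holds; height/weight restriction signage present → met
Not met: 1, 2, 3, 4, 6, 7, 8, 9, 10

1, 2, 3, 4, 6, 7, 8, 9, 10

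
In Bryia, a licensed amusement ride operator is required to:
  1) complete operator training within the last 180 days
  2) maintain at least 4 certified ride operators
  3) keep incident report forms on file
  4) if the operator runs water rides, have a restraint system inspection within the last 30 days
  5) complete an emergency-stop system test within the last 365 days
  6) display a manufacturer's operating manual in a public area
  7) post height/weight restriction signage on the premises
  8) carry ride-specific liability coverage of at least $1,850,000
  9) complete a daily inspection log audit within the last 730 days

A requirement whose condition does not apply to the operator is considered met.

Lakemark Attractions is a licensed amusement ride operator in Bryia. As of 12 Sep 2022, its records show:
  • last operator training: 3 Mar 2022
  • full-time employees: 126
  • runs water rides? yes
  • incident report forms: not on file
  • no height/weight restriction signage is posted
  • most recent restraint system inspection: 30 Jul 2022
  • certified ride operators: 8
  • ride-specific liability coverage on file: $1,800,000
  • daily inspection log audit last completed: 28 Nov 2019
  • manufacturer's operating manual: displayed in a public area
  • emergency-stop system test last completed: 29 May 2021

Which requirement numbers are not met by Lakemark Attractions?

1, 3, 4, 5, 7, 8, 9

1. operator training 193 days ago vs limit 180 → not met
2. certified ride operators 8 ≥ 4 → met
3. incident report forms absent → not met
4. condition 'runs water rides' holds; restraint system inspection 44 days ago vs limit 30 → not met
5. emergency-stop system test 471 days ago vs limit 365 → not met
6. manufacturer's operating manual present → met
7. height/weight restriction signage absent → not met
8. ride-specific liability coverage $1,800,000 < $1,850,000 → not met
9. daily inspection log audit 1019 days ago vs limit 730 → not met
Not met: 1, 3, 4, 5, 7, 8, 9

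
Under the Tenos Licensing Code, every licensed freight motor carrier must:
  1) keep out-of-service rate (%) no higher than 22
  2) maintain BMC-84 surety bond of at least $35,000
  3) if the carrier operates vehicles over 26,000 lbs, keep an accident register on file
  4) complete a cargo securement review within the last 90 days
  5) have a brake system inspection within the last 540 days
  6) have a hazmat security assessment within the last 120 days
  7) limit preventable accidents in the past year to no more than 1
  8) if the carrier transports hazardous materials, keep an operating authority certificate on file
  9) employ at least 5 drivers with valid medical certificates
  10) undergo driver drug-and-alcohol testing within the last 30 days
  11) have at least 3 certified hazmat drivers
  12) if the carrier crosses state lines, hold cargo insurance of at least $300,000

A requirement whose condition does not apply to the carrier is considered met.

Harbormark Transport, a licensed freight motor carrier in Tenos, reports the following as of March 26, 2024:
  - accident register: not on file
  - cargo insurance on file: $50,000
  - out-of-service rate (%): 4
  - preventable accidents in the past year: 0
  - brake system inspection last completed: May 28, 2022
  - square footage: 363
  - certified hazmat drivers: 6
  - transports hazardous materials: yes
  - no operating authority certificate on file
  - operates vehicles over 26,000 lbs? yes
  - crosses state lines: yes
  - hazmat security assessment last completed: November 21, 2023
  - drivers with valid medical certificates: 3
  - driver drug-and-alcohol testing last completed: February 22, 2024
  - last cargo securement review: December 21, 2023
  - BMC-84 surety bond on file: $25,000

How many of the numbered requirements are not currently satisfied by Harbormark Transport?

9

1. out-of-service rate (%) 4 ≤ 22 → met
2. BMC-84 surety bond $25,000 < $35,000 → not met
3. condition 'operates vehicles over 26,000 lbs' holds; accident register absent → not met
4. cargo securement review 96 days ago vs limit 90 → not met
5. brake system inspection 668 days ago vs limit 540 → not met
6. hazmat security assessment 126 days ago vs limit 120 → not met
7. preventable accidents in the past year 0 ≤ 1 → met
8. condition 'transports hazardous materials' holds; operating authority certificate absent → not met
9. drivers with valid medical certificates 3 < 5 → not met
10. driver drug-and-alcohol testing 33 days ago vs limit 30 → not met
11. certified hazmat drivers 6 ≥ 3 → met
12. condition 'crosses state lines' holds; cargo insurance $50,000 < $300,000 → not met
Not met: 9 of 12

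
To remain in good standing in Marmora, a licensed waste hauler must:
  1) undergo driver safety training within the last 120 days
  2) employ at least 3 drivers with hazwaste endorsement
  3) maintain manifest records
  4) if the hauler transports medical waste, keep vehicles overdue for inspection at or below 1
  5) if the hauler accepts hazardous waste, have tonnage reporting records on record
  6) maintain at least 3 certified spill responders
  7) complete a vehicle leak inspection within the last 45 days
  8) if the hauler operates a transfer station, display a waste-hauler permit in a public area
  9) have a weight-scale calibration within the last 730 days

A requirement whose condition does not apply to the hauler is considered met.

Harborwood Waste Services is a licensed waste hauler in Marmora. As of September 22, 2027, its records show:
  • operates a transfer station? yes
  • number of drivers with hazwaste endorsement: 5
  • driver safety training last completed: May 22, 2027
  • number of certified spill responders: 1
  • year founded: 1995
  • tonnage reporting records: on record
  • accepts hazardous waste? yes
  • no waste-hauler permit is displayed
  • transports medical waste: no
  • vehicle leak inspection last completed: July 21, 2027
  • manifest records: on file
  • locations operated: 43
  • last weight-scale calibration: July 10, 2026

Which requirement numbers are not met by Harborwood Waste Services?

1. driver safety training 123 days ago vs limit 120 → not met
2. drivers with hazwaste endorsement 5 ≥ 3 → met
3. manifest records present → met
4. condition 'transports medical waste' does not hold → requirement n/a → met
5. condition 'accepts hazardous waste' holds; tonnage reporting records present → met
6. certified spill responders 1 < 3 → not met
7. vehicle leak inspection 63 days ago vs limit 45 → not met
8. condition 'operates a transfer station' holds; waste-hauler permit absent → not met
9. weight-scale calibration 439 days ago vs limit 730 → met
Not met: 1, 6, 7, 8

1, 6, 7, 8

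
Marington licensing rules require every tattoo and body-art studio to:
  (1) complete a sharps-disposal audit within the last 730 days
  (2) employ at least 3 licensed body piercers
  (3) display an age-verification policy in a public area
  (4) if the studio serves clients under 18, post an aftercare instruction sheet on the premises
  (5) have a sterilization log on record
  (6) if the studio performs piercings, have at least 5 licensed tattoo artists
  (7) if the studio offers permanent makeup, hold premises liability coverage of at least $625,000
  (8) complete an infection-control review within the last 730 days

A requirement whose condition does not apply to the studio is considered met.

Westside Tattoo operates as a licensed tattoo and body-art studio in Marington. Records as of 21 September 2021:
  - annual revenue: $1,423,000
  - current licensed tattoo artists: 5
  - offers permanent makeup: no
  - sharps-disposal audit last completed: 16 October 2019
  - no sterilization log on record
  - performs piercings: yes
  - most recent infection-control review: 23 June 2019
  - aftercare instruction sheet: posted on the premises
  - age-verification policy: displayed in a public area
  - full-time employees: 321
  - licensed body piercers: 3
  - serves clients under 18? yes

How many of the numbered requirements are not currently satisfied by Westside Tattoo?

2

1. sharps-disposal audit 706 days ago vs limit 730 → met
2. licensed body piercers 3 ≥ 3 → met
3. age-verification policy present → met
4. condition 'serves clients under 18' holds; aftercare instruction sheet present → met
5. sterilization log absent → not met
6. condition 'performs piercings' holds; licensed tattoo artists 5 ≥ 5 → met
7. condition 'offers permanent makeup' does not hold → requirement n/a → met
8. infection-control review 821 days ago vs limit 730 → not met
Not met: 2 of 8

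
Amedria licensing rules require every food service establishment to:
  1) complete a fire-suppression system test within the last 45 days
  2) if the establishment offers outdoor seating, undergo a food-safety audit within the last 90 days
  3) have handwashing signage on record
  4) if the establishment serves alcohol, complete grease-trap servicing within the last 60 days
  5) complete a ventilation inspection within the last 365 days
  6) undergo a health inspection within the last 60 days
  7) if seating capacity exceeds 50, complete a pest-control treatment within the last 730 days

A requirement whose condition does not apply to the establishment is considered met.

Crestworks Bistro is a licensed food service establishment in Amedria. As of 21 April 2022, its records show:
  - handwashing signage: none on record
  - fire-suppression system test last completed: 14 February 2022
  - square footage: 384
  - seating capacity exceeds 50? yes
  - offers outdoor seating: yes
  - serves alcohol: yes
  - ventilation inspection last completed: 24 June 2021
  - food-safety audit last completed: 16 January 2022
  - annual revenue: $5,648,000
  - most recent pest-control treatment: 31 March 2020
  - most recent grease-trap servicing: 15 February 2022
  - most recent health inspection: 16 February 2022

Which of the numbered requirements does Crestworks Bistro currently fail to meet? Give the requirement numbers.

1, 2, 3, 4, 6, 7

1. fire-suppression system test 66 days ago vs limit 45 → not met
2. condition 'offers outdoor seating' holds; food-safety audit 95 days ago vs limit 90 → not met
3. handwashing signage absent → not met
4. condition 'serves alcohol' holds; grease-trap servicing 65 days ago vs limit 60 → not met
5. ventilation inspection 301 days ago vs limit 365 → met
6. health inspection 64 days ago vs limit 60 → not met
7. condition 'seating capacity exceeds 50' holds; pest-control treatment 751 days ago vs limit 730 → not met
Not met: 1, 2, 3, 4, 6, 7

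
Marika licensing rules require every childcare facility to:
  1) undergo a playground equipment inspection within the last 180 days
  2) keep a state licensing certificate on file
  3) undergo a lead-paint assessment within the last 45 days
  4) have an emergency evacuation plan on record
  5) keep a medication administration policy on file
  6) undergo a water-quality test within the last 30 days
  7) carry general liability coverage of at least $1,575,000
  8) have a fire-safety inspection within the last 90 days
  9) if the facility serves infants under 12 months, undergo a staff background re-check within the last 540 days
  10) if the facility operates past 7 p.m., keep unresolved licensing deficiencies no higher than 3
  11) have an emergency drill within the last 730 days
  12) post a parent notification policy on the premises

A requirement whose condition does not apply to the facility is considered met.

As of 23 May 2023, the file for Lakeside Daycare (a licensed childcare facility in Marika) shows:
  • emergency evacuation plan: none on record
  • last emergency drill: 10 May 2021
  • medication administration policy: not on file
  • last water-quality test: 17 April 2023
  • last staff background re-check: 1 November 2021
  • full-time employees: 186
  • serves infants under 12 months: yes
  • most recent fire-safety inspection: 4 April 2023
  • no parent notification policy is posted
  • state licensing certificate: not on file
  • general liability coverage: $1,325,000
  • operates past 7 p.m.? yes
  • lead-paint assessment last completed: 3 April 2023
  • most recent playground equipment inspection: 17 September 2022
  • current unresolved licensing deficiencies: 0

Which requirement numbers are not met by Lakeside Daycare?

1, 2, 3, 4, 5, 6, 7, 9, 11, 12

1. playground equipment inspection 248 days ago vs limit 180 → not met
2. state licensing certificate absent → not met
3. lead-paint assessment 50 days ago vs limit 45 → not met
4. emergency evacuation plan absent → not met
5. medication administration policy absent → not met
6. water-quality test 36 days ago vs limit 30 → not met
7. general liability coverage $1,325,000 < $1,575,000 → not met
8. fire-safety inspection 49 days ago vs limit 90 → met
9. condition 'serves infants under 12 months' holds; staff background re-check 568 days ago vs limit 540 → not met
10. condition 'operates past 7 p.m.' holds; unresolved licensing deficiencies 0 ≤ 3 → met
11. emergency drill 743 days ago vs limit 730 → not met
12. parent notification policy absent → not met
Not met: 1, 2, 3, 4, 5, 6, 7, 9, 11, 12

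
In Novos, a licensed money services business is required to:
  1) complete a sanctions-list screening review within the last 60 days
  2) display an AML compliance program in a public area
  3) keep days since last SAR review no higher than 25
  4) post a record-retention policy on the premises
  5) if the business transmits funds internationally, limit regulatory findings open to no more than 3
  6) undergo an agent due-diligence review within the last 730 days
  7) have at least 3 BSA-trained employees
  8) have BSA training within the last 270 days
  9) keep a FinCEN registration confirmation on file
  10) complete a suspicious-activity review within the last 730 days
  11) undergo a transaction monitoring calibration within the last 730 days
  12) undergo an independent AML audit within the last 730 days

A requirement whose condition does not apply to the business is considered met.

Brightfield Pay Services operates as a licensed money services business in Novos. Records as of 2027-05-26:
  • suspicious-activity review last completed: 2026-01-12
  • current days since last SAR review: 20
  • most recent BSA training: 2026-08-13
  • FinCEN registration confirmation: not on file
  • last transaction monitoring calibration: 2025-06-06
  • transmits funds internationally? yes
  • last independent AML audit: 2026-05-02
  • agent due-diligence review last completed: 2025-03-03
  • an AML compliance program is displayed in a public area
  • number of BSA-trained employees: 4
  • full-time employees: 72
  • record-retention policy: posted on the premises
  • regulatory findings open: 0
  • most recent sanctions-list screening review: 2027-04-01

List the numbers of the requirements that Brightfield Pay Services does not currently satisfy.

6, 8, 9

1. sanctions-list screening review 55 days ago vs limit 60 → met
2. AML compliance program present → met
3. days since last SAR review 20 ≤ 25 → met
4. record-retention policy present → met
5. condition 'transmits funds internationally' holds; regulatory findings open 0 ≤ 3 → met
6. agent due-diligence review 814 days ago vs limit 730 → not met
7. BSA-trained employees 4 ≥ 3 → met
8. BSA training 286 days ago vs limit 270 → not met
9. FinCEN registration confirmation absent → not met
10. suspicious-activity review 499 days ago vs limit 730 → met
11. transaction monitoring calibration 719 days ago vs limit 730 → met
12. independent AML audit 389 days ago vs limit 730 → met
Not met: 6, 8, 9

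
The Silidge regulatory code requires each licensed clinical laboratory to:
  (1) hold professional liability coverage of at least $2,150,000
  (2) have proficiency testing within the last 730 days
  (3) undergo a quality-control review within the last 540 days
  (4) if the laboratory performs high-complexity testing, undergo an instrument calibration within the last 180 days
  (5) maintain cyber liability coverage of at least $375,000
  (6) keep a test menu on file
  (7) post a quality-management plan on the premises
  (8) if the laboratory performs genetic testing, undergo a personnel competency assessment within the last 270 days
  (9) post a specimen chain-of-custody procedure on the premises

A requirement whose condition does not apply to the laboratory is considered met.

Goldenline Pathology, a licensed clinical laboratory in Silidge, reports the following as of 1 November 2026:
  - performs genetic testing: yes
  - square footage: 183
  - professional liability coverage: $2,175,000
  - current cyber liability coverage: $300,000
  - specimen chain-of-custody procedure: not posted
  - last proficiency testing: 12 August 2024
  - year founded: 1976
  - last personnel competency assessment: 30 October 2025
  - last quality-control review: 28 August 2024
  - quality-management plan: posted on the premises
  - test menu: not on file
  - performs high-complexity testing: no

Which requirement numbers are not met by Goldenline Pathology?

2, 3, 5, 6, 8, 9

1. professional liability coverage $2,175,000 ≥ $2,150,000 → met
2. proficiency testing 811 days ago vs limit 730 → not met
3. quality-control review 795 days ago vs limit 540 → not met
4. condition 'performs high-complexity testing' does not hold → requirement n/a → met
5. cyber liability coverage $300,000 < $375,000 → not met
6. test menu absent → not met
7. quality-management plan present → met
8. condition 'performs genetic testing' holds; personnel competency assessment 367 days ago vs limit 270 → not met
9. specimen chain-of-custody procedure absent → not met
Not met: 2, 3, 5, 6, 8, 9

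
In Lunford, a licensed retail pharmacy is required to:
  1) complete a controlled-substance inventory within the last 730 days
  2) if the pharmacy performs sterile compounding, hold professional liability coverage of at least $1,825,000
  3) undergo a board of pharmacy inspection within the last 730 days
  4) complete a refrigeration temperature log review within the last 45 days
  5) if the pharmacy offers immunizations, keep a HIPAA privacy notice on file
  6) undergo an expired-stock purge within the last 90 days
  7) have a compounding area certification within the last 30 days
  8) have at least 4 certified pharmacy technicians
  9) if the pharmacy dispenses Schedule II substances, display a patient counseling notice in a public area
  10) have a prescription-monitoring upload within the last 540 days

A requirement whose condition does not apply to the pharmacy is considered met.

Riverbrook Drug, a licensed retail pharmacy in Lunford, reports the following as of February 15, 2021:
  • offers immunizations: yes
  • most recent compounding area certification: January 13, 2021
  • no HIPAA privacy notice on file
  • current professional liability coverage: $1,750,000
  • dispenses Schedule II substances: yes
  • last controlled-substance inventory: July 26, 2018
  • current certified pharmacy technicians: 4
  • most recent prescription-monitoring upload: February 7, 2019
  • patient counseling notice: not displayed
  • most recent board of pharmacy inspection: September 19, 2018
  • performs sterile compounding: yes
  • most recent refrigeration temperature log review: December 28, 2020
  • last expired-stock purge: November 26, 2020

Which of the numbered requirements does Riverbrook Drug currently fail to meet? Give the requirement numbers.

1. controlled-substance inventory 935 days ago vs limit 730 → not met
2. condition 'performs sterile compounding' holds; professional liability coverage $1,750,000 < $1,825,000 → not met
3. board of pharmacy inspection 880 days ago vs limit 730 → not met
4. refrigeration temperature log review 49 days ago vs limit 45 → not met
5. condition 'offers immunizations' holds; HIPAA privacy notice absent → not met
6. expired-stock purge 81 days ago vs limit 90 → met
7. compounding area certification 33 days ago vs limit 30 → not met
8. certified pharmacy technicians 4 ≥ 4 → met
9. condition 'dispenses Schedule II substances' holds; patient counseling notice absent → not met
10. prescription-monitoring upload 739 days ago vs limit 540 → not met
Not met: 1, 2, 3, 4, 5, 7, 9, 10

1, 2, 3, 4, 5, 7, 9, 10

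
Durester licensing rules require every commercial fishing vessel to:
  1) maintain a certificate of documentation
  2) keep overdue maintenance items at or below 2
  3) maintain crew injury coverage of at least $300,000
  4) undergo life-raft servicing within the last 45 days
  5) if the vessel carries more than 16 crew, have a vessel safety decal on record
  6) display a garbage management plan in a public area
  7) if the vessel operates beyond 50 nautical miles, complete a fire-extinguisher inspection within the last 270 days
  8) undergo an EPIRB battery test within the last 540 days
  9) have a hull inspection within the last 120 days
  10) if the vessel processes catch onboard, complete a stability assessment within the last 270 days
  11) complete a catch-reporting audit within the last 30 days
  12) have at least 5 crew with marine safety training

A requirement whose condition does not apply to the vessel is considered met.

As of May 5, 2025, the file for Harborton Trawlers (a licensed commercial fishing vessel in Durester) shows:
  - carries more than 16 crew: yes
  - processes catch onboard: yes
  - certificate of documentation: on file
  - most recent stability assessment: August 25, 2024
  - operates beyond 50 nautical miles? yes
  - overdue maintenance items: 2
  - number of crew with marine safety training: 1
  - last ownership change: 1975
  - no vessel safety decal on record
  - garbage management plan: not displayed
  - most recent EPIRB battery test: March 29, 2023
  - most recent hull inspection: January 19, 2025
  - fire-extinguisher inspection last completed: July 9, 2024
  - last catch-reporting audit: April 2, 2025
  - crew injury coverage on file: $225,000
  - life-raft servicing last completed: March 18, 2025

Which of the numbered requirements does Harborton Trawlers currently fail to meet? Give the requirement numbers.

1. certificate of documentation present → met
2. overdue maintenance items 2 ≤ 2 → met
3. crew injury coverage $225,000 < $300,000 → not met
4. life-raft servicing 48 days ago vs limit 45 → not met
5. condition 'carries more than 16 crew' holds; vessel safety decal absent → not met
6. garbage management plan absent → not met
7. condition 'operates beyond 50 nautical miles' holds; fire-extinguisher inspection 300 days ago vs limit 270 → not met
8. EPIRB battery test 768 days ago vs limit 540 → not met
9. hull inspection 106 days ago vs limit 120 → met
10. condition 'processes catch onboard' holds; stability assessment 253 days ago vs limit 270 → met
11. catch-reporting audit 33 days ago vs limit 30 → not met
12. crew with marine safety training 1 < 5 → not met
Not met: 3, 4, 5, 6, 7, 8, 11, 12

3, 4, 5, 6, 7, 8, 11, 12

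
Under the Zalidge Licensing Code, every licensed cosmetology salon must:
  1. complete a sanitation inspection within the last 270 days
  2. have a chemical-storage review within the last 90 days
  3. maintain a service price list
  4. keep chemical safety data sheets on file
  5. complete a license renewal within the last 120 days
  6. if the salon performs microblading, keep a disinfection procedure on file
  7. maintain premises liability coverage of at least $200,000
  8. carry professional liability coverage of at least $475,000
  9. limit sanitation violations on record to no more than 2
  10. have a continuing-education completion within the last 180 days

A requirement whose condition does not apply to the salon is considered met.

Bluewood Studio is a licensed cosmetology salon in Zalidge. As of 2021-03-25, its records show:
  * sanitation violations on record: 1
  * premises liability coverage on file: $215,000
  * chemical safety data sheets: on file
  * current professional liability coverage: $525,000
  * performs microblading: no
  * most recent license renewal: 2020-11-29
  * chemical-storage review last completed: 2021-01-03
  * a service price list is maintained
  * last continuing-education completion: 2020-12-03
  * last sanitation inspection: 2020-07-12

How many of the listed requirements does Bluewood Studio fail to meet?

0

1. sanitation inspection 256 days ago vs limit 270 → met
2. chemical-storage review 81 days ago vs limit 90 → met
3. service price list present → met
4. chemical safety data sheets present → met
5. license renewal 116 days ago vs limit 120 → met
6. condition 'performs microblading' does not hold → requirement n/a → met
7. premises liability coverage $215,000 ≥ $200,000 → met
8. professional liability coverage $525,000 ≥ $475,000 → met
9. sanitation violations on record 1 ≤ 2 → met
10. continuing-education completion 112 days ago vs limit 180 → met
Not met: 0 of 10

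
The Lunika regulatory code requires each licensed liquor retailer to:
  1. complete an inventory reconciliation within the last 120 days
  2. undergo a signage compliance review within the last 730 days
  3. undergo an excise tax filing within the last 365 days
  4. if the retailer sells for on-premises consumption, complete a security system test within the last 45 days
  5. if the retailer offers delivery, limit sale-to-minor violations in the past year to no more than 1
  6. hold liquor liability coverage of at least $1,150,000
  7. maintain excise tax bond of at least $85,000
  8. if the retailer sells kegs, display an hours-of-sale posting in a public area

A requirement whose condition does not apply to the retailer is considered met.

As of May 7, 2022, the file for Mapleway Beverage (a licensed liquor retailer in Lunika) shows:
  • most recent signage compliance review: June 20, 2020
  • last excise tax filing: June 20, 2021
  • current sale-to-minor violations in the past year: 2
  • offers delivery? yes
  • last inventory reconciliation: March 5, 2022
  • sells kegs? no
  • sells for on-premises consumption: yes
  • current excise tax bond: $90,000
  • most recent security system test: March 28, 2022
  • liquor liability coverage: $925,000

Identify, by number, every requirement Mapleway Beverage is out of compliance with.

5, 6

1. inventory reconciliation 63 days ago vs limit 120 → met
2. signage compliance review 686 days ago vs limit 730 → met
3. excise tax filing 321 days ago vs limit 365 → met
4. condition 'sells for on-premises consumption' holds; security system test 40 days ago vs limit 45 → met
5. condition 'offers delivery' holds; sale-to-minor violations in the past year 2 > 1 → not met
6. liquor liability coverage $925,000 < $1,150,000 → not met
7. excise tax bond $90,000 ≥ $85,000 → met
8. condition 'sells kegs' does not hold → requirement n/a → met
Not met: 5, 6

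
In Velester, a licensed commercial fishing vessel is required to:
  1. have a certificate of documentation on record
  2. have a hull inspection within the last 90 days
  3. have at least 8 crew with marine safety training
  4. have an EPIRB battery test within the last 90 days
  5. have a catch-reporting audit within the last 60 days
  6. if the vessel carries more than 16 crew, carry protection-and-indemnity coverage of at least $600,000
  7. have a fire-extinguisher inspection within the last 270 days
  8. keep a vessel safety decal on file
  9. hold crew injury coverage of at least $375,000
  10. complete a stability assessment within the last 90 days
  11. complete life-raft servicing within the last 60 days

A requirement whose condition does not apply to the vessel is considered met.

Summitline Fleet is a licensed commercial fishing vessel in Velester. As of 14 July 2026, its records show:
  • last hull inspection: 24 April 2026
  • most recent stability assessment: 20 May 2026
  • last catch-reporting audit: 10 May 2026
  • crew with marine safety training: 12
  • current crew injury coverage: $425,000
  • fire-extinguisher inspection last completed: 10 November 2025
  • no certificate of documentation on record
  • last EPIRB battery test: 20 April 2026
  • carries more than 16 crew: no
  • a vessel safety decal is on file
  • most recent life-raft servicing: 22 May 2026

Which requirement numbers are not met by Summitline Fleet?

1, 5

1. certificate of documentation absent → not met
2. hull inspection 81 days ago vs limit 90 → met
3. crew with marine safety training 12 ≥ 8 → met
4. EPIRB battery test 85 days ago vs limit 90 → met
5. catch-reporting audit 65 days ago vs limit 60 → not met
6. condition 'carries more than 16 crew' does not hold → requirement n/a → met
7. fire-extinguisher inspection 246 days ago vs limit 270 → met
8. vessel safety decal present → met
9. crew injury coverage $425,000 ≥ $375,000 → met
10. stability assessment 55 days ago vs limit 90 → met
11. life-raft servicing 53 days ago vs limit 60 → met
Not met: 1, 5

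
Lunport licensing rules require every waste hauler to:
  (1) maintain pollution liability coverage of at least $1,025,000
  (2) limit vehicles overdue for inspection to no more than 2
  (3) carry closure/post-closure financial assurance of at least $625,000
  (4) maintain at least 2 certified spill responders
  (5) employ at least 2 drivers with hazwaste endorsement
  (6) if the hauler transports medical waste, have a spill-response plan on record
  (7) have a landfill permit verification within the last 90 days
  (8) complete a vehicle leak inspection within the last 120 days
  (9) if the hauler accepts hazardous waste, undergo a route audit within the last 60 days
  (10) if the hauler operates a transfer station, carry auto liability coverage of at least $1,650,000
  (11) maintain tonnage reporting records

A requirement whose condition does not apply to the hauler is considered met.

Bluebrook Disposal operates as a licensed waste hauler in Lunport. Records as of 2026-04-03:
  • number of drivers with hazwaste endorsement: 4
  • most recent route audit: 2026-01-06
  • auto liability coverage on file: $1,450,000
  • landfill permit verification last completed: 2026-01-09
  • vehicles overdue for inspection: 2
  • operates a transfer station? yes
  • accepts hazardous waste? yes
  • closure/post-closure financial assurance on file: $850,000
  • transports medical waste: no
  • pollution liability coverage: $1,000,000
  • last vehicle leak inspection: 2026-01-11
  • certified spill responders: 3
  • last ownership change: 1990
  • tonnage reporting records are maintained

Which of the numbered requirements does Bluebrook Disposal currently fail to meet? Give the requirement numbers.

1. pollution liability coverage $1,000,000 < $1,025,000 → not met
2. vehicles overdue for inspection 2 ≤ 2 → met
3. closure/post-closure financial assurance $850,000 ≥ $625,000 → met
4. certified spill responders 3 ≥ 2 → met
5. drivers with hazwaste endorsement 4 ≥ 2 → met
6. condition 'transports medical waste' does not hold → requirement n/a → met
7. landfill permit verification 84 days ago vs limit 90 → met
8. vehicle leak inspection 82 days ago vs limit 120 → met
9. condition 'accepts hazardous waste' holds; route audit 87 days ago vs limit 60 → not met
10. condition 'operates a transfer station' holds; auto liability coverage $1,450,000 < $1,650,000 → not met
11. tonnage reporting records present → met
Not met: 1, 9, 10

1, 9, 10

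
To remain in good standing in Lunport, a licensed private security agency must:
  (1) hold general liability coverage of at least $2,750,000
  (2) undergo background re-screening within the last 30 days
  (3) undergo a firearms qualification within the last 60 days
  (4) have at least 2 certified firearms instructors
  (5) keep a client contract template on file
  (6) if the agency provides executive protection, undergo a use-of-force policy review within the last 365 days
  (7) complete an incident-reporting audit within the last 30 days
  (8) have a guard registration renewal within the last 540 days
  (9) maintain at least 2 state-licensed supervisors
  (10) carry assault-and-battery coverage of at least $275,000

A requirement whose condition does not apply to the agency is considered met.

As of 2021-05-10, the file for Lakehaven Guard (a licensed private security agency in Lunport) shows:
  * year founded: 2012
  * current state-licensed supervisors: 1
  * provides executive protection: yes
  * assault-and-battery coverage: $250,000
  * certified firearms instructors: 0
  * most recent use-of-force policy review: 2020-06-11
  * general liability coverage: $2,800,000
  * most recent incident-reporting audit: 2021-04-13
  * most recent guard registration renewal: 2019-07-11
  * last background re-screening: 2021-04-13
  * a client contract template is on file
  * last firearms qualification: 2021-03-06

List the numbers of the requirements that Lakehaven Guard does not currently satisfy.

1. general liability coverage $2,800,000 ≥ $2,750,000 → met
2. background re-screening 27 days ago vs limit 30 → met
3. firearms qualification 65 days ago vs limit 60 → not met
4. certified firearms instructors 0 < 2 → not met
5. client contract template present → met
6. condition 'provides executive protection' holds; use-of-force policy review 333 days ago vs limit 365 → met
7. incident-reporting audit 27 days ago vs limit 30 → met
8. guard registration renewal 669 days ago vs limit 540 → not met
9. state-licensed supervisors 1 < 2 → not met
10. assault-and-battery coverage $250,000 < $275,000 → not met
Not met: 3, 4, 8, 9, 10

3, 4, 8, 9, 10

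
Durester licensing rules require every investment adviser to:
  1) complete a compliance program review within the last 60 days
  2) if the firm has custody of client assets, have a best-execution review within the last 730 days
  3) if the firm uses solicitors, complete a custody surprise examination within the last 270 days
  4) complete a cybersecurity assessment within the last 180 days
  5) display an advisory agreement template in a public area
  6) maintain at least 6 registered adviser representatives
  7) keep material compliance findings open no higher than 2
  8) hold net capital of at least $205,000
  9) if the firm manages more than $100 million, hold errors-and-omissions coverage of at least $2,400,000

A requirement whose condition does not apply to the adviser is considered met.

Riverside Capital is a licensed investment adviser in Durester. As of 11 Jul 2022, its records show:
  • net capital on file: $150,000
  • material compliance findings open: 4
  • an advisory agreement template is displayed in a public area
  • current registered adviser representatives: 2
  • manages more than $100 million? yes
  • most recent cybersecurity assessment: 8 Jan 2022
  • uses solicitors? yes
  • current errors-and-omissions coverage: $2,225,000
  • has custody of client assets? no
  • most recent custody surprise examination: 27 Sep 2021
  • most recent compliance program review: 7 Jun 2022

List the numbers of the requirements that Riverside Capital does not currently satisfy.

1. compliance program review 34 days ago vs limit 60 → met
2. condition 'has custody of client assets' does not hold → requirement n/a → met
3. condition 'uses solicitors' holds; custody surprise examination 287 days ago vs limit 270 → not met
4. cybersecurity assessment 184 days ago vs limit 180 → not met
5. advisory agreement template present → met
6. registered adviser representatives 2 < 6 → not met
7. material compliance findings open 4 > 2 → not met
8. net capital $150,000 < $205,000 → not met
9. condition 'manages more than $100 million' holds; errors-and-omissions coverage $2,225,000 < $2,400,000 → not met
Not met: 3, 4, 6, 7, 8, 9

3, 4, 6, 7, 8, 9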